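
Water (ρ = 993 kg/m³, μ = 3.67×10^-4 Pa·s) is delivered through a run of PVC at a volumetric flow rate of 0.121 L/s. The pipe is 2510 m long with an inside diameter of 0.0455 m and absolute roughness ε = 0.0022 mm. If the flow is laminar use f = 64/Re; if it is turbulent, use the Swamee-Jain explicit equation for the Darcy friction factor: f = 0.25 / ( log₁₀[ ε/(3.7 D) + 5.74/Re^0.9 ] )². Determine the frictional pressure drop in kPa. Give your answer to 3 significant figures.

ΔP ≈ 4.83 kPa

Q = 0.121 L/s = 0.121/1000 = 0.000121 m³/s.
Cross-sectional area A = πD²/4 = π(0.0455)²/4 = 0.001626 m²; mean velocity V = Q/A = 0.000121/0.001626 = 0.07442 m/s.
Reynolds number Re = ρVD/μ = 993 · 0.07442 · 0.0455 / 0.000367 = 9162.
Re > 4000 → turbulent. Relative roughness ε/D = 2.2e-06/0.0455 = 4.84e-05. Swamee-Jain: f = 0.25/(log₁₀[4.84e-05/3.7 + 5.74/9162^0.9])² = 0.25/(log₁₀[1.31e-05 + 0.00156])² = 0.25/(-2.803)² = 0.03181.
Darcy-Weisbach: ΔP = f(L/D)(ρV²/2) = 0.03181·(2510/0.0455)·(993·0.07442²/2) = 0.03181·5.516e+04·2.75 = 4826 Pa.
ΔP = 4826 Pa = 4.83 kPa.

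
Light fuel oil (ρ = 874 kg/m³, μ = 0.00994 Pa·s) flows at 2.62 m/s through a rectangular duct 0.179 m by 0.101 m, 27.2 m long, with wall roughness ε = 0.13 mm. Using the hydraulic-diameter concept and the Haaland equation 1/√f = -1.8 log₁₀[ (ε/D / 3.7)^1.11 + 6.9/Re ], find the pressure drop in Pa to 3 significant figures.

Hydraulic diameter D_h = 4A/P = 4·(0.179·0.101)/(2·(0.179+0.101)) = 0.07232/0.56 = 0.1291 m.
Re = ρVD_h/μ = 874·2.62·0.1291/0.00994 = 2.975e+04.
ε/D_h = 0.00013/0.1291 = 0.00101; Haaland gives 1/√f = -1.8 log₁₀[0.00011+0.000232] = 6.238, so f = 0.0257.
ΔP = f(L/D_h)(ρV²/2) = 0.0257·27.2/0.1291·3000 = 1.624e+04 Pa.

ΔP ≈ 16200 Pa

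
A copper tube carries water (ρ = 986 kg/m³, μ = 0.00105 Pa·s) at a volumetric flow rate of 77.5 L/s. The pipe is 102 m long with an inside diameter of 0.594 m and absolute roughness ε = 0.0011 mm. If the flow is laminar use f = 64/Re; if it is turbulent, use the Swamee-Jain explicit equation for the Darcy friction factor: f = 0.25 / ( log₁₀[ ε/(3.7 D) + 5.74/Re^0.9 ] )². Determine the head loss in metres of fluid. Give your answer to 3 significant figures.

h_f ≈ 0.0112 m

Q = 77.5 L/s = 77.5/1000 = 0.0775 m³/s.
Cross-sectional area A = πD²/4 = π(0.594)²/4 = 0.2771 m²; mean velocity V = Q/A = 0.0775/0.2771 = 0.2797 m/s.
Reynolds number Re = ρVD/μ = 986 · 0.2797 · 0.594 / 0.00105 = 1.56e+05.
Re > 4000 → turbulent. Relative roughness ε/D = 1.1e-06/0.594 = 1.85e-06. Swamee-Jain: f = 0.25/(log₁₀[1.85e-06/3.7 + 5.74/1.56e+05^0.9])² = 0.25/(log₁₀[5.01e-07 + 0.000122])² = 0.25/(-3.913)² = 0.01633.
Darcy-Weisbach: ΔP = f(L/D)(ρV²/2) = 0.01633·(102/0.594)·(986·0.2797²/2) = 0.01633·171.7·38.56 = 108.1 Pa.
Head loss h_f = ΔP/(ρg) = 108.1/(986·9.81) = 0.0112 m.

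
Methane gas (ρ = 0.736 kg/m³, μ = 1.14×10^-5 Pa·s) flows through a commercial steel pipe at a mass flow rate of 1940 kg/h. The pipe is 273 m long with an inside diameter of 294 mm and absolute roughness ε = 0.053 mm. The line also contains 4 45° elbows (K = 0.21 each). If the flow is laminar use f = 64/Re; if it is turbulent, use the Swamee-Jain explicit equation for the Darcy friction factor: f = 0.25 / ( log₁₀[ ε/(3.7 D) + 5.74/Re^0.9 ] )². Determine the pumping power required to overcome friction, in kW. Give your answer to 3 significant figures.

ṁ = 1940 kg/h = 1940/3600 = 0.5389 kg/s.
A = πD²/4 = π(0.294)²/4 = 0.06789 m²; mean velocity V = ṁ/(ρA) = 0.5389/(0.736 · 0.06789) = 10.79 m/s.
Reynolds number Re = ρVD/μ = 0.736 · 10.79 · 0.294 / 1.14e-05 = 2.047e+05.
Re > 4000 → turbulent. Relative roughness ε/D = 5.3e-05/0.294 = 0.00018. Swamee-Jain: f = 0.25/(log₁₀[0.00018/3.7 + 5.74/2.047e+05^0.9])² = 0.25/(log₁₀[4.87e-05 + 9.53e-05])² = 0.25/(-3.842)² = 0.01694.
Total minor-loss coefficient ΣK = 4·0.21 = 0.84.
ΔP = [f·L/D + ΣK]·(ρV²/2) = [0.01694·273/0.294 + 0.84]·(0.736·10.79²/2) = [15.73 + 0.84]·42.81 = 709.3 Pa.
Q = ṁ/ρ = 0.5389/0.736 = 0.7322 m³/s.
Pumping power P = QΔP = 0.7322·709.3 = 519.3 W = 0.519 kW.

P ≈ 0.519 kW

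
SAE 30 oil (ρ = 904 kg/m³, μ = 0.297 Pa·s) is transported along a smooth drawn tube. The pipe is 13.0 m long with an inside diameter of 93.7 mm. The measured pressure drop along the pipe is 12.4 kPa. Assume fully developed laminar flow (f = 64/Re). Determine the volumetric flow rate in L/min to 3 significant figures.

Q ≈ 365 L/min

For laminar flow, f = 64/Re with Re = ρVD/μ, so Darcy-Weisbach reduces to ΔP = 32μLV/D². Solving for V: V = ΔP·D²/(32μL) = 1.24e+04·(0.0937)²/(32·0.297·13) = 0.8812 m/s.
Check: Re = ρVD/μ = 904·0.8812·0.0937/0.297 = 251.3 < 2300, so the laminar assumption holds.
Q = V·A = 0.8812·(π/4·0.0937²) = 0.006076 m³/s = 365 L/min.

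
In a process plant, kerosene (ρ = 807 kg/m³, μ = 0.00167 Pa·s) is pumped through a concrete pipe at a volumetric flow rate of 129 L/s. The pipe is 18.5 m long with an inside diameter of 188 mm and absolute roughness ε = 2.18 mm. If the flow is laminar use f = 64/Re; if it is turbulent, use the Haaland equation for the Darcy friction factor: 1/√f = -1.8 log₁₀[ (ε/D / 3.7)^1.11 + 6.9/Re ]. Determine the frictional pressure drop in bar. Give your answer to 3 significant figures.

Q = 129 L/s = 129/1000 = 0.129 m³/s.
Cross-sectional area A = πD²/4 = π(0.188)²/4 = 0.02776 m²; mean velocity V = Q/A = 0.129/0.02776 = 4.647 m/s.
Reynolds number Re = ρVD/μ = 807 · 4.647 · 0.188 / 0.00167 = 4.222e+05.
Re > 4000 → turbulent. Relative roughness ε/D = 0.00218/0.188 = 0.0116. Haaland: 1/√f = -1.8 log₁₀[(0.0116/3.7)^1.11 + 6.9/4.222e+05] = -1.8 log₁₀[0.00166 + 1.63e-05] = 4.995, so f = 0.04008.
Darcy-Weisbach: ΔP = f(L/D)(ρV²/2) = 0.04008·(18.5/0.188)·(807·4.647²/2) = 0.04008·98.4·8714 = 3.437e+04 Pa.
ΔP = 3.437e+04 Pa = 0.344 bar.

ΔP ≈ 0.344 bar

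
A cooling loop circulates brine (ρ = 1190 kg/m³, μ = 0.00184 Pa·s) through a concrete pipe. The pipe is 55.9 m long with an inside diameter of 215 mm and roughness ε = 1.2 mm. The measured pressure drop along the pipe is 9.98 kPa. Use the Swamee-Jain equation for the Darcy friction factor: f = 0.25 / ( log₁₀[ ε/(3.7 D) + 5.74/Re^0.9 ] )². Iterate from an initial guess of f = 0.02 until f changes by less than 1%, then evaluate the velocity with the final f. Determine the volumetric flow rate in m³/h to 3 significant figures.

Rearranging Darcy-Weisbach: V = √(2·ΔP·D/(f·L·ρ)). With ε/D = 0.0012/0.215 = 0.00558, iterate starting from f = 0.02:
  f = 0.02 → V = √(2·9980·0.215/(0.02·55.9·1190)) = 1.796 m/s; Re = ρVD/μ = 2.497e+05; f → 0.03191
  f = 0.03191 → V = 1.422 m/s; Re = 1.977e+05; f → 0.03202
Converged (Δf/f < 1%). With the final f = 0.03202: V = √(2·9980·0.215/(0.03202·55.9·1190)) = 1.419 m/s.
Q = V·A = 1.419·(π/4·0.215²) = 0.05153 m³/s = 186 m³/h.

Q ≈ 186 m³/h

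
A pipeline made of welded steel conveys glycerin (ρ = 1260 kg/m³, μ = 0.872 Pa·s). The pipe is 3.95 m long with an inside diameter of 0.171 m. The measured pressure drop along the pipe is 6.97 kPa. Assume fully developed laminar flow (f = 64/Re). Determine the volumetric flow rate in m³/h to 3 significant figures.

For laminar flow, f = 64/Re with Re = ρVD/μ, so Darcy-Weisbach reduces to ΔP = 32μLV/D². Solving for V: V = ΔP·D²/(32μL) = 6970·(0.171)²/(32·0.872·3.95) = 1.849 m/s.
Check: Re = ρVD/μ = 1260·1.849·0.171/0.872 = 456.9 < 2300, so the laminar assumption holds.
Q = V·A = 1.849·(π/4·0.171²) = 0.04247 m³/s = 153 m³/h.

Q ≈ 153 m³/h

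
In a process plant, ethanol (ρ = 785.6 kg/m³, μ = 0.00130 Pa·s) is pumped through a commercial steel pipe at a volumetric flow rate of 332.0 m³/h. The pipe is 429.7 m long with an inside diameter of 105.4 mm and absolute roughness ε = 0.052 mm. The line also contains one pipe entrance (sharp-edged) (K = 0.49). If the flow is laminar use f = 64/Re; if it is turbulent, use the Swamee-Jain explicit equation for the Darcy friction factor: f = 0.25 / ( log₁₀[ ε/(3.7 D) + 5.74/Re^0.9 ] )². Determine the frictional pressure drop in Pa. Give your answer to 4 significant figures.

ΔP ≈ 3152000 Pa

Q = 332.0 m³/h = 332.0/3600 = 0.09222 m³/s.
Cross-sectional area A = πD²/4 = π(0.1054)²/4 = 0.008725 m²; mean velocity V = Q/A = 0.09222/0.008725 = 10.57 m/s.
Reynolds number Re = ρVD/μ = 785.6 · 10.57 · 0.1054 / 0.0013 = 6.732e+05.
Re > 4000 → turbulent. Relative roughness ε/D = 5.2e-05/0.1054 = 0.000493. Swamee-Jain: f = 0.25/(log₁₀[0.000493/3.7 + 5.74/6.732e+05^0.9])² = 0.25/(log₁₀[0.000133 + 3.26e-05])² = 0.25/(-3.78)² = 0.0175.
Total minor-loss coefficient ΣK = 1·0.49 = 0.49.
ΔP = [f·L/D + ΣK]·(ρV²/2) = [0.0175·429.7/0.1054 + 0.49]·(785.6·10.57²/2) = [71.33 + 0.49]·4.388e+04 = 3.152e+06 Pa.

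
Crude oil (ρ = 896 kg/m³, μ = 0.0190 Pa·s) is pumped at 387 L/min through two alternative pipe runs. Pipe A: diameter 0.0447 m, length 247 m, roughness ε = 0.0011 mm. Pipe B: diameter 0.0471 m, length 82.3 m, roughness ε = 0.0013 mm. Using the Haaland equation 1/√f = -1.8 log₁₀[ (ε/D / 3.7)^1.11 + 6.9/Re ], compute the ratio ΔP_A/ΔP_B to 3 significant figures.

ΔP_A/ΔP_B ≈ 3.84

Pipe A: V = Q/A = 0.00645/0.001569 = 4.11 m/s; Re = 8664; ε/D = 2.46e-05; Haaland → f = 0.03216; ΔP_A = f(L/D)(ρV²/2) = 1.345e+06 Pa.
Pipe B: V = Q/A = 0.00645/0.001742 = 3.702 m/s; Re = 8222; ε/D = 2.76e-05; Haaland → f = 0.03264; ΔP_B = f(L/D)(ρV²/2) = 3.501e+05 Pa.
ΔP_A/ΔP_B = 1.345e+06/3.501e+05 = 3.84.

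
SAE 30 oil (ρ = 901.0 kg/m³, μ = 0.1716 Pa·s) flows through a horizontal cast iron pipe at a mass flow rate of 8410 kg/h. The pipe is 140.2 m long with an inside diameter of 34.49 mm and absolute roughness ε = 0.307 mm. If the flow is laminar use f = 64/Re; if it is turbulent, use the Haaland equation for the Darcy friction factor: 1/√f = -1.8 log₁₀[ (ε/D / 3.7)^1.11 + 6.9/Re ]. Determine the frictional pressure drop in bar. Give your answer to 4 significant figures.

ΔP ≈ 17.96 bar

ṁ = 8410 kg/h = 8410/3600 = 2.336 kg/s.
A = πD²/4 = π(0.03449)²/4 = 0.0009343 m²; mean velocity V = ṁ/(ρA) = 2.336/(901 · 0.0009343) = 2.775 m/s.
Reynolds number Re = ρVD/μ = 901 · 2.775 · 0.03449 / 0.172 = 502.6.
Re < 2300 → laminar flow, so f = 64/Re = 64/502.6 = 0.1273 (the turbulent correlation is not needed).
Darcy-Weisbach: ΔP = f(L/D)(ρV²/2) = 0.1273·(140.2/0.03449)·(901·2.775²/2) = 0.1273·4065·3470 = 1.796e+06 Pa.
ΔP = 1.796e+06 Pa = 17.96 bar.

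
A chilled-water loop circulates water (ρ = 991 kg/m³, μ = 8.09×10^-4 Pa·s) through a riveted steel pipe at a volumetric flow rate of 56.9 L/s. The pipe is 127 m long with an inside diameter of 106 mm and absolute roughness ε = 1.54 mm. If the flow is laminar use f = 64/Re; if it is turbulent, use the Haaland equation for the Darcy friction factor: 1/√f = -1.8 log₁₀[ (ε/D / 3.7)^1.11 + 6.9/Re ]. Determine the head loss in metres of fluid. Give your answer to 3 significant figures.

h_f ≈ 110 m

Q = 56.9 L/s = 56.9/1000 = 0.0569 m³/s.
Cross-sectional area A = πD²/4 = π(0.106)²/4 = 0.008825 m²; mean velocity V = Q/A = 0.0569/0.008825 = 6.448 m/s.
Reynolds number Re = ρVD/μ = 991 · 6.448 · 0.106 / 0.000809 = 8.372e+05.
Re > 4000 → turbulent. Relative roughness ε/D = 0.00154/0.106 = 0.0145. Haaland: 1/√f = -1.8 log₁₀[(0.0145/3.7)^1.11 + 6.9/8.372e+05] = -1.8 log₁₀[0.00213 + 8.24e-06] = 4.804, so f = 0.04333.
Darcy-Weisbach: ΔP = f(L/D)(ρV²/2) = 0.04333·(127/0.106)·(991·6.448²/2) = 0.04333·1198·2.06e+04 = 1.069e+06 Pa.
Head loss h_f = ΔP/(ρg) = 1.069e+06/(991·9.81) = 110 m.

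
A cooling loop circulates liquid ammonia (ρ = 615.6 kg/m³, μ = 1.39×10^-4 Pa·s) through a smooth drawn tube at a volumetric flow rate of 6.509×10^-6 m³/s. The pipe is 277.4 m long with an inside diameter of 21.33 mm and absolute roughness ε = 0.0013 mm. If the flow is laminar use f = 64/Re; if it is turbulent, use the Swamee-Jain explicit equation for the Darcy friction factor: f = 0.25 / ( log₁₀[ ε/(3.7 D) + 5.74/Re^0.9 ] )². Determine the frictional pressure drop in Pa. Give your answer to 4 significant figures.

ΔP ≈ 49.40 Pa

Cross-sectional area A = πD²/4 = π(0.02133)²/4 = 0.0003573 m²; mean velocity V = Q/A = 6.509e-06/0.0003573 = 0.01822 m/s.
Reynolds number Re = ρVD/μ = 615.6 · 0.01822 · 0.02133 / 0.000139 = 1721.
Re < 2300 → laminar flow, so f = 64/Re = 64/1721 = 0.03719 (the turbulent correlation is not needed).
Darcy-Weisbach: ΔP = f(L/D)(ρV²/2) = 0.03719·(277.4/0.02133)·(615.6·0.01822²/2) = 0.03719·1.301e+04·0.1021 = 49.4 Pa.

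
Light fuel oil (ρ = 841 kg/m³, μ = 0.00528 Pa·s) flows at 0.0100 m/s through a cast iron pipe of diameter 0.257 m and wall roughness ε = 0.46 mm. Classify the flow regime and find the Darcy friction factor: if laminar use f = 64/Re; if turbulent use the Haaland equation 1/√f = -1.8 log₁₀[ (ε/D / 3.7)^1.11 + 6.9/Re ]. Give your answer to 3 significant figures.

Re = ρVD/μ = 841·0.01·0.257/0.00528 = 409.4.
Re < 2300 → laminar, so f = 64/Re = 0.1563 (roughness is irrelevant in laminar flow).

f ≈ 0.156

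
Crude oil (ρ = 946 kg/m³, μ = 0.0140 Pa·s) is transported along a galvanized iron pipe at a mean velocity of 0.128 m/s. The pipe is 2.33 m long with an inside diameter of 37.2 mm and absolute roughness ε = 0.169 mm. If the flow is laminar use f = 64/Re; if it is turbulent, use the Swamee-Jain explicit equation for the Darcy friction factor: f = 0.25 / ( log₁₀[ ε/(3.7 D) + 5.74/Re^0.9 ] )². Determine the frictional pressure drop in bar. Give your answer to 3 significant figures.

Reynolds number Re = ρVD/μ = 946 · 0.128 · 0.0372 / 0.014 = 321.7.
Re < 2300 → laminar flow, so f = 64/Re = 64/321.7 = 0.1989 (the turbulent correlation is not needed).
Darcy-Weisbach: ΔP = f(L/D)(ρV²/2) = 0.1989·(2.33/0.0372)·(946·0.128²/2) = 0.1989·62.63·7.75 = 96.55 Pa.
ΔP = 96.55 Pa = 9.66×10^-4 bar.

ΔP ≈ 9.66×10^-4 bar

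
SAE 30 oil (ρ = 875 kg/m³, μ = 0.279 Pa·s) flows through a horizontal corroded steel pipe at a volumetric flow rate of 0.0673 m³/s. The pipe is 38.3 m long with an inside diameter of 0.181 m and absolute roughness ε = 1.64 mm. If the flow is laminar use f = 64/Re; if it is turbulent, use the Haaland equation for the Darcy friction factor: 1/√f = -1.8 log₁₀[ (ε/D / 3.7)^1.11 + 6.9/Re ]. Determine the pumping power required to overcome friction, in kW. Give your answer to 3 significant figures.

Cross-sectional area A = πD²/4 = π(0.181)²/4 = 0.02573 m²; mean velocity V = Q/A = 0.0673/0.02573 = 2.616 m/s.
Reynolds number Re = ρVD/μ = 875 · 2.616 · 0.181 / 0.279 = 1485.
Re < 2300 → laminar flow, so f = 64/Re = 64/1485 = 0.04311 (the turbulent correlation is not needed).
Darcy-Weisbach: ΔP = f(L/D)(ρV²/2) = 0.04311·(38.3/0.181)·(875·2.616²/2) = 0.04311·211.6·2993 = 2.73e+04 Pa.
Pumping power P = QΔP = 0.0673·2.73e+04 = 1837 W = 1.84 kW.

P ≈ 1.84 kW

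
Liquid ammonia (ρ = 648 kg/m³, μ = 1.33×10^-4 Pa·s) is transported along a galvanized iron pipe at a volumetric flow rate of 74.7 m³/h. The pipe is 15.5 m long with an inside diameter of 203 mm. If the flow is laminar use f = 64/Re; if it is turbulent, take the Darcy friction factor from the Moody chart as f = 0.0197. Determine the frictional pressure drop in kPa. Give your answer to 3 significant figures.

ΔP ≈ 0.200 kPa

Q = 74.7 m³/h = 74.7/3600 = 0.02075 m³/s.
Cross-sectional area A = πD²/4 = π(0.203)²/4 = 0.03237 m²; mean velocity V = Q/A = 0.02075/0.03237 = 0.6411 m/s.
Reynolds number Re = ρVD/μ = 648 · 0.6411 · 0.203 / 0.000133 = 6.341e+05.
Re > 4000 → turbulent; use the Moody-chart value f = 0.0197.
Darcy-Weisbach: ΔP = f(L/D)(ρV²/2) = 0.0197·(15.5/0.203)·(648·0.6411²/2) = 0.0197·76.35·133.2 = 200.3 Pa.
ΔP = 200.3 Pa = 0.200 kPa.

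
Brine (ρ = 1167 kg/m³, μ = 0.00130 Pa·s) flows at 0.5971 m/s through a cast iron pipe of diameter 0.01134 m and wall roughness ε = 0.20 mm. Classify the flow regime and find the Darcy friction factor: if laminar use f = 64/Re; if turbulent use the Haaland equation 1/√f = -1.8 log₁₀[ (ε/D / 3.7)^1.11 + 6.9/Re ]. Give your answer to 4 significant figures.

Re = ρVD/μ = 1167·0.5971·0.01134/0.0013 = 6078.
Re > 4000 → turbulent. ε/D = 0.0002/0.01134 = 0.0176; Haaland: 1/√f = -1.8 log₁₀[0.00265 + 0.00114] = 4.36, so f = 0.05261.

f ≈ 0.05261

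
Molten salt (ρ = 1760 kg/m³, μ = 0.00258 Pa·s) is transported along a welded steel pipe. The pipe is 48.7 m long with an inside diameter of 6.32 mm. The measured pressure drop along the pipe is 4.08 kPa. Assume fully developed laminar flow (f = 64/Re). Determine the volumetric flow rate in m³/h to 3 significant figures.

Q ≈ 0.00458 m³/h

For laminar flow, f = 64/Re with Re = ρVD/μ, so Darcy-Weisbach reduces to ΔP = 32μLV/D². Solving for V: V = ΔP·D²/(32μL) = 4080·(0.00632)²/(32·0.00258·48.7) = 0.04053 m/s.
Check: Re = ρVD/μ = 1760·0.04053·0.00632/0.00258 = 174.7 < 2300, so the laminar assumption holds.
Q = V·A = 0.04053·(π/4·0.00632²) = 1.272e-06 m³/s = 0.00458 m³/h.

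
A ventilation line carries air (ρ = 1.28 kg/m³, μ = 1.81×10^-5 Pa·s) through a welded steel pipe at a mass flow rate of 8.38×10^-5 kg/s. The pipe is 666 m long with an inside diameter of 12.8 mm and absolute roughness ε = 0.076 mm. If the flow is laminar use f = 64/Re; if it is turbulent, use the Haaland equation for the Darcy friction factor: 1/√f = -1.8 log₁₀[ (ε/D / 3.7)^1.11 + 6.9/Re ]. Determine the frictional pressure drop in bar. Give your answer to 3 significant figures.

A = πD²/4 = π(0.0128)²/4 = 0.0001287 m²; mean velocity V = ṁ/(ρA) = 8.38e-05/(1.28 · 0.0001287) = 0.5088 m/s.
Reynolds number Re = ρVD/μ = 1.28 · 0.5088 · 0.0128 / 1.81e-05 = 460.5.
Re < 2300 → laminar flow, so f = 64/Re = 64/460.5 = 0.139 (the turbulent correlation is not needed).
Darcy-Weisbach: ΔP = f(L/D)(ρV²/2) = 0.139·(666/0.0128)·(1.28·0.5088²/2) = 0.139·5.203e+04·0.1657 = 1198 Pa.
ΔP = 1198 Pa = 0.0120 bar.

ΔP ≈ 0.0120 bar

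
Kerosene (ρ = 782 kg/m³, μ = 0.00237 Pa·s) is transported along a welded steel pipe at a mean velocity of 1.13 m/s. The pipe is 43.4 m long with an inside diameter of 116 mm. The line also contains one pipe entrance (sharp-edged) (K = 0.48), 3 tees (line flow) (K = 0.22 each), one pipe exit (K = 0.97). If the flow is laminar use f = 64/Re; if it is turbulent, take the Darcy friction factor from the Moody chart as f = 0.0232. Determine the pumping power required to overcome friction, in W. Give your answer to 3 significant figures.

Reynolds number Re = ρVD/μ = 782 · 1.13 · 0.116 / 0.00237 = 4.325e+04.
Re > 4000 → turbulent; use the Moody-chart value f = 0.0232.
Total minor-loss coefficient ΣK = 1·0.48 + 3·0.22 + 1·0.97 = 2.11.
ΔP = [f·L/D + ΣK]·(ρV²/2) = [0.0232·43.4/0.116 + 2.11]·(782·1.13²/2) = [8.68 + 2.11]·499.3 = 5387 Pa.
Q = V·A = 1.13·0.01057 = 0.01194 m³/s.
Pumping power P = QΔP = 0.01194·5387 = 64.33 W = 64.3 W.

P ≈ 64.3 W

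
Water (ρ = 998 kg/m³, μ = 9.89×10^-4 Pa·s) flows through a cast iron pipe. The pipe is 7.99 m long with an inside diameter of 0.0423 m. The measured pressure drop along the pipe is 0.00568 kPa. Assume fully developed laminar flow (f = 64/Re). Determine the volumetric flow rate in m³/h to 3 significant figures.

For laminar flow, f = 64/Re with Re = ρVD/μ, so Darcy-Weisbach reduces to ΔP = 32μLV/D². Solving for V: V = ΔP·D²/(32μL) = 5.68·(0.0423)²/(32·0.000989·7.99) = 0.04019 m/s.
Check: Re = ρVD/μ = 998·0.04019·0.0423/0.000989 = 1716 < 2300, so the laminar assumption holds.
Q = V·A = 0.04019·(π/4·0.0423²) = 5.648e-05 m³/s = 0.203 m³/h.

Q ≈ 0.203 m³/h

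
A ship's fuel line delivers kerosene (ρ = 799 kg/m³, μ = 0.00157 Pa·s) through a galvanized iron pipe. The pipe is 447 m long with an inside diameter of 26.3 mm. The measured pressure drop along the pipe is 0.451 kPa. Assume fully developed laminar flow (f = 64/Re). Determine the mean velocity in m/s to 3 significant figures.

For laminar flow, f = 64/Re with Re = ρVD/μ, so Darcy-Weisbach reduces to ΔP = 32μLV/D². Solving for V: V = ΔP·D²/(32μL) = 451·(0.0263)²/(32·0.00157·447) = 0.01389 m/s.
Check: Re = ρVD/μ = 799·0.01389·0.0263/0.00157 = 185.9 < 2300, so the laminar assumption holds.

V ≈ 0.0139 m/s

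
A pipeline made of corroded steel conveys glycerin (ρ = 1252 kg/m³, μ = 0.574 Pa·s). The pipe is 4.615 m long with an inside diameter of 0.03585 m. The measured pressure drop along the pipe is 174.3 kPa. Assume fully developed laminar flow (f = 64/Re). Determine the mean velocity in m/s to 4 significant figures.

For laminar flow, f = 64/Re with Re = ρVD/μ, so Darcy-Weisbach reduces to ΔP = 32μLV/D². Solving for V: V = ΔP·D²/(32μL) = 1.743e+05·(0.03585)²/(32·0.574·4.615) = 2.643 m/s.
Check: Re = ρVD/μ = 1252·2.643·0.03585/0.574 = 206.6 < 2300, so the laminar assumption holds.

V ≈ 2.643 m/s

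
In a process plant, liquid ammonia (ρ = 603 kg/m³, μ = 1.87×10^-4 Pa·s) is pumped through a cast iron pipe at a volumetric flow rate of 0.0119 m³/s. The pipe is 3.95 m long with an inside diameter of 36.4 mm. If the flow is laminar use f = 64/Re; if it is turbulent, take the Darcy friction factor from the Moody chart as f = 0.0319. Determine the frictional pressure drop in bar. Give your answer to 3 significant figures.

ΔP ≈ 1.36 bar

Cross-sectional area A = πD²/4 = π(0.0364)²/4 = 0.001041 m²; mean velocity V = Q/A = 0.0119/0.001041 = 11.44 m/s.
Reynolds number Re = ρVD/μ = 603 · 11.44 · 0.0364 / 0.000187 = 1.342e+06.
Re > 4000 → turbulent; use the Moody-chart value f = 0.0319.
Darcy-Weisbach: ΔP = f(L/D)(ρV²/2) = 0.0319·(3.95/0.0364)·(603·11.44²/2) = 0.0319·108.5·3.943e+04 = 1.365e+05 Pa.
ΔP = 1.365e+05 Pa = 1.36 bar.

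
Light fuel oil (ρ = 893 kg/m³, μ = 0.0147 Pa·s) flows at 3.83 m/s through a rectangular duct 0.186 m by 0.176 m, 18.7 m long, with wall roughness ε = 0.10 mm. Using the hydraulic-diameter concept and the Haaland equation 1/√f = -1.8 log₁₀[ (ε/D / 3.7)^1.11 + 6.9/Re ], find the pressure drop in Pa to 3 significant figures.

ΔP ≈ 15600 Pa

Hydraulic diameter D_h = 4A/P = 4·(0.186·0.176)/(2·(0.186+0.176)) = 0.1309/0.724 = 0.1809 m.
Re = ρVD_h/μ = 893·3.83·0.1809/0.0147 = 4.208e+04.
ε/D_h = 0.0001/0.1809 = 0.000553; Haaland gives 1/√f = -1.8 log₁₀[5.67e-05+0.000164] = 6.581, so f = 0.02309.
ΔP = f(L/D_h)(ρV²/2) = 0.02309·18.7/0.1809·6550 = 1.564e+04 Pa.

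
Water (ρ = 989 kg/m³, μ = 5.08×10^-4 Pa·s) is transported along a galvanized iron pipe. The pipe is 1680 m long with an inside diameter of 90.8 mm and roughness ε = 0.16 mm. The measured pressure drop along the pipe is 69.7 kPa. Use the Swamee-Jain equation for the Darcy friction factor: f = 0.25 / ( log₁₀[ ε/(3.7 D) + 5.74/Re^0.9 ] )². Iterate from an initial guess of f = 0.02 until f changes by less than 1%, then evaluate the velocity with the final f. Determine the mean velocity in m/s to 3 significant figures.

Rearranging Darcy-Weisbach: V = √(2·ΔP·D/(f·L·ρ)). With ε/D = 0.00016/0.0908 = 0.00176, iterate starting from f = 0.02:
  f = 0.02 → V = √(2·6.97e+04·0.0908/(0.02·1680·989)) = 0.6172 m/s; Re = ρVD/μ = 1.091e+05; f → 0.02455
  f = 0.02455 → V = 0.557 m/s; Re = 9.847e+04; f → 0.02472
Converged (Δf/f < 1%). With the final f = 0.02472: V = √(2·6.97e+04·0.0908/(0.02472·1680·989)) = 0.5552 m/s.

V ≈ 0.555 m/s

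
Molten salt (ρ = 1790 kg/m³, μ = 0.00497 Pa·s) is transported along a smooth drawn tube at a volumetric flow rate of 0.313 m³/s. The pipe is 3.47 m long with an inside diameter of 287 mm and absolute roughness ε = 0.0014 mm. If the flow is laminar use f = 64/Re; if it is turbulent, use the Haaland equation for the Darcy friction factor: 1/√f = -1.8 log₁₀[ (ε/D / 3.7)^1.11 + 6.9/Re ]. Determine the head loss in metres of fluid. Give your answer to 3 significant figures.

Cross-sectional area A = πD²/4 = π(0.287)²/4 = 0.06469 m²; mean velocity V = Q/A = 0.313/0.06469 = 4.838 m/s.
Reynolds number Re = ρVD/μ = 1790 · 4.838 · 0.287 / 0.00497 = 5.001e+05.
Re > 4000 → turbulent. Relative roughness ε/D = 1.4e-06/0.287 = 4.88e-06. Haaland: 1/√f = -1.8 log₁₀[(4.88e-06/3.7)^1.11 + 6.9/5.001e+05] = -1.8 log₁₀[2.97e-07 + 1.38e-05] = 8.732, so f = 0.01312.
Darcy-Weisbach: ΔP = f(L/D)(ρV²/2) = 0.01312·(3.47/0.287)·(1790·4.838²/2) = 0.01312·12.09·2.095e+04 = 3322 Pa.
Head loss h_f = ΔP/(ρg) = 3322/(1790·9.81) = 0.189 m.

h_f ≈ 0.189 m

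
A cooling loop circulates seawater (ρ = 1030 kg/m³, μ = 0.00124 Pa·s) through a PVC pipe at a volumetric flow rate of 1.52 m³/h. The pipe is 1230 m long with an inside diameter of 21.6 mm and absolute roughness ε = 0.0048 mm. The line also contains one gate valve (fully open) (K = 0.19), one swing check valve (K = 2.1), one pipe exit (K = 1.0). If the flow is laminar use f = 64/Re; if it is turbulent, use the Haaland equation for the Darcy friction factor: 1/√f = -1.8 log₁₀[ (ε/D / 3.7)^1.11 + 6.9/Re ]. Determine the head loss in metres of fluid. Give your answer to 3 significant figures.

Q = 1.52 m³/h = 1.52/3600 = 0.0004222 m³/s.
Cross-sectional area A = πD²/4 = π(0.0216)²/4 = 0.0003664 m²; mean velocity V = Q/A = 0.0004222/0.0003664 = 1.152 m/s.
Reynolds number Re = ρVD/μ = 1030 · 1.152 · 0.0216 / 0.00124 = 2.067e+04.
Re > 4000 → turbulent. Relative roughness ε/D = 4.8e-06/0.0216 = 0.000222. Haaland: 1/√f = -1.8 log₁₀[(0.000222/3.7)^1.11 + 6.9/2.067e+04] = -1.8 log₁₀[2.06e-05 + 0.000334] = 6.211, so f = 0.02592.
Total minor-loss coefficient ΣK = 1·0.19 + 1·2.1 + 1·1 = 3.29.
ΔP = [f·L/D + ΣK]·(ρV²/2) = [0.02592·1230/0.0216 + 3.29]·(1030·1.152²/2) = [1476 + 3.29]·683.7 = 1.012e+06 Pa.
Head loss h_f = ΔP/(ρg) = 1.012e+06/(1030·9.81) = 100 m.

h_f ≈ 100 m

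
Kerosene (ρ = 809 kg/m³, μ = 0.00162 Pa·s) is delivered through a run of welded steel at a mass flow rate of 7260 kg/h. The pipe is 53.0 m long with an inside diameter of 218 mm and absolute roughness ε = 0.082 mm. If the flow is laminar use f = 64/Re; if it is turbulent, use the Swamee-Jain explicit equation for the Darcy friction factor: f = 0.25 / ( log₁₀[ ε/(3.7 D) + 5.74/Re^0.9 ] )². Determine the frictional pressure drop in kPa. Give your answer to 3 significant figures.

ṁ = 7260 kg/h = 7260/3600 = 2.017 kg/s.
A = πD²/4 = π(0.218)²/4 = 0.03733 m²; mean velocity V = ṁ/(ρA) = 2.017/(809 · 0.03733) = 0.06679 m/s.
Reynolds number Re = ρVD/μ = 809 · 0.06679 · 0.218 / 0.00162 = 7271.
Re > 4000 → turbulent. Relative roughness ε/D = 8.2e-05/0.218 = 0.000376. Swamee-Jain: f = 0.25/(log₁₀[0.000376/3.7 + 5.74/7271^0.9])² = 0.25/(log₁₀[0.000102 + 0.00192])² = 0.25/(-2.694)² = 0.03444.
Darcy-Weisbach: ΔP = f(L/D)(ρV²/2) = 0.03444·(53/0.218)·(809·0.06679²/2) = 0.03444·243.1·1.804 = 15.11 Pa.
ΔP = 15.11 Pa = 0.0151 kPa.

ΔP ≈ 0.0151 kPa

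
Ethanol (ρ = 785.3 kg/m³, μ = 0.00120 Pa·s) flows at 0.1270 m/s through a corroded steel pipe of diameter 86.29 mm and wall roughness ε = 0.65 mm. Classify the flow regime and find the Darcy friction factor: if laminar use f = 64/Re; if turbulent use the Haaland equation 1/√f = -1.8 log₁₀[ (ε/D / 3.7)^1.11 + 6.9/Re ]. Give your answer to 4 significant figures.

Re = ρVD/μ = 785.3·0.127·0.08629/0.0012 = 7172.
Re > 4000 → turbulent. ε/D = 0.00065/0.08629 = 0.00753; Haaland: 1/√f = -1.8 log₁₀[0.00103 + 0.000962] = 4.861, so f = 0.04231.

f ≈ 0.04231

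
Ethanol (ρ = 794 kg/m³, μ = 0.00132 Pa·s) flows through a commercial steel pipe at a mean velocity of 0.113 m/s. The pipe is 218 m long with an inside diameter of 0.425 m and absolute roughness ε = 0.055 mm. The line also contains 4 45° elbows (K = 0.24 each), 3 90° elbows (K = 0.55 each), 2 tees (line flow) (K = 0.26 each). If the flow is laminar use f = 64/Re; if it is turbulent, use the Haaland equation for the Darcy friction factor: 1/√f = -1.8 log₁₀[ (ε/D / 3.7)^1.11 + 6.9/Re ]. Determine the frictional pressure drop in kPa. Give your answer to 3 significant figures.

Reynolds number Re = ρVD/μ = 794 · 0.113 · 0.425 / 0.00132 = 2.889e+04.
Re > 4000 → turbulent. Relative roughness ε/D = 5.5e-05/0.425 = 0.000129. Haaland: 1/√f = -1.8 log₁₀[(0.000129/3.7)^1.11 + 6.9/2.889e+04] = -1.8 log₁₀[1.13e-05 + 0.000239] = 6.483, so f = 0.02379.
Total minor-loss coefficient ΣK = 4·0.24 + 3·0.55 + 2·0.26 = 3.13.
ΔP = [f·L/D + ΣK]·(ρV²/2) = [0.02379·218/0.425 + 3.13]·(794·0.113²/2) = [12.2 + 3.13]·5.069 = 77.73 Pa.
ΔP = 77.73 Pa = 0.0777 kPa.

ΔP ≈ 0.0777 kPa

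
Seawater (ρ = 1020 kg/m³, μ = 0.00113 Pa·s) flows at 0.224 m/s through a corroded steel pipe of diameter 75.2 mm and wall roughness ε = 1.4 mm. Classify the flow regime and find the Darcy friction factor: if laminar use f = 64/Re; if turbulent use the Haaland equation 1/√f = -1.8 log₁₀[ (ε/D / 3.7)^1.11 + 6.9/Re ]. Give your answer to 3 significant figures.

Re = ρVD/μ = 1020·0.224·0.0752/0.00113 = 1.521e+04.
Re > 4000 → turbulent. ε/D = 0.0014/0.0752 = 0.0186; Haaland: 1/√f = -1.8 log₁₀[0.00281 + 0.000454] = 4.475, so f = 0.04994.

f ≈ 0.0499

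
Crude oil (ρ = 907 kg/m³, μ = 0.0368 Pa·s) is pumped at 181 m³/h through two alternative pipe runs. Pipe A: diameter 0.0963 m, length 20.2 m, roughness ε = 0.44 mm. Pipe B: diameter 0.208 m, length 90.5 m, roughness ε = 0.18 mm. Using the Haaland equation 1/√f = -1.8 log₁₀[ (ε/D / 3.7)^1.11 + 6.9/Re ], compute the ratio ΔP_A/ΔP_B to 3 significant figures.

ΔP_A/ΔP_B ≈ 10.5

Pipe A: V = Q/A = 0.05028/0.007284 = 6.903 m/s; Re = 1.638e+04; ε/D = 0.00457; Haaland → f = 0.03442; ΔP_A = f(L/D)(ρV²/2) = 1.56e+05 Pa.
Pipe B: V = Q/A = 0.05028/0.03398 = 1.48 m/s; Re = 7585; ε/D = 0.000865; Haaland → f = 0.03432; ΔP_B = f(L/D)(ρV²/2) = 1.483e+04 Pa.
ΔP_A/ΔP_B = 1.56e+05/1.483e+04 = 10.5.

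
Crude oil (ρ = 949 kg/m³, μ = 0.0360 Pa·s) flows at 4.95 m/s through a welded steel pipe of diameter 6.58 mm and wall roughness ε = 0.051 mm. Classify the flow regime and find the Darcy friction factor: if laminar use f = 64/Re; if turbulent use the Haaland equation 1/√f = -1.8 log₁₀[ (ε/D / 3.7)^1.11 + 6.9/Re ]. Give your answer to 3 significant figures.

Re = ρVD/μ = 949·4.95·0.00658/0.036 = 858.6.
Re < 2300 → laminar, so f = 64/Re = 0.07454 (roughness is irrelevant in laminar flow).

f ≈ 0.0745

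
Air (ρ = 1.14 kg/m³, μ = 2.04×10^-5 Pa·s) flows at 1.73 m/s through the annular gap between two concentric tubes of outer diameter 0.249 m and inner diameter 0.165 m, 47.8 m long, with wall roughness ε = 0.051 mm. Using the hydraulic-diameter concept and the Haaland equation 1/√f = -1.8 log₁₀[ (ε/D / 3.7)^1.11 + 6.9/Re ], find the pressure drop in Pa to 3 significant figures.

ΔP ≈ 32.4 Pa

Hydraulic diameter D_h = 4A/P = D_o - D_i = 0.249 - 0.165 = 0.084 m.
Re = ρVD_h/μ = 1.14·1.73·0.084/2.04e-05 = 8121.
ε/D_h = 5.1e-05/0.084 = 0.000607; Haaland gives 1/√f = -1.8 log₁₀[6.29e-05+0.00085] = 5.472, so f = 0.0334.
ΔP = f(L/D_h)(ρV²/2) = 0.0334·47.8/0.084·1.706 = 32.43 Pa.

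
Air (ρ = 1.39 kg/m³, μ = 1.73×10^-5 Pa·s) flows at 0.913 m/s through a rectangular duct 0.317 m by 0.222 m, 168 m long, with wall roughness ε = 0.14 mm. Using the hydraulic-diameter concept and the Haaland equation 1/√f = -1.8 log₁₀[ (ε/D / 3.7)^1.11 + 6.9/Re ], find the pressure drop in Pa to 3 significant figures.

Hydraulic diameter D_h = 4A/P = 4·(0.317·0.222)/(2·(0.317+0.222)) = 0.2815/1.078 = 0.2611 m.
Re = ρVD_h/μ = 1.39·0.913·0.2611/1.73e-05 = 1.916e+04.
ε/D_h = 0.00014/0.2611 = 0.000536; Haaland gives 1/√f = -1.8 log₁₀[5.48e-05+0.00036] = 6.087, so f = 0.02699.
ΔP = f(L/D_h)(ρV²/2) = 0.02699·168/0.2611·0.5793 = 10.06 Pa.

ΔP ≈ 10.1 Pa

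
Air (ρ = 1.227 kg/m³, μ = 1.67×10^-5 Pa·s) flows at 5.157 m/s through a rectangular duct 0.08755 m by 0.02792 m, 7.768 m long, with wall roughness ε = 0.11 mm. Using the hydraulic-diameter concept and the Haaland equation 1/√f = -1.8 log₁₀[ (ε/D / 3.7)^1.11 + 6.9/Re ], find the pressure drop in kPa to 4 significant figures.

ΔP ≈ 0.09448 kPa

Hydraulic diameter D_h = 4A/P = 4·(0.08755·0.02792)/(2·(0.08755+0.02792)) = 0.009778/0.2309 = 0.04234 m.
Re = ρVD_h/μ = 1.227·5.157·0.04234/1.67e-05 = 1.604e+04.
ε/D_h = 0.00011/0.04234 = 0.0026; Haaland gives 1/√f = -1.8 log₁₀[0.000316+0.00043] = 5.629, so f = 0.03156.
ΔP = f(L/D_h)(ρV²/2) = 0.03156·7.768/0.04234·16.32 = 94.48 Pa.
ΔP = 0.09448 kPa.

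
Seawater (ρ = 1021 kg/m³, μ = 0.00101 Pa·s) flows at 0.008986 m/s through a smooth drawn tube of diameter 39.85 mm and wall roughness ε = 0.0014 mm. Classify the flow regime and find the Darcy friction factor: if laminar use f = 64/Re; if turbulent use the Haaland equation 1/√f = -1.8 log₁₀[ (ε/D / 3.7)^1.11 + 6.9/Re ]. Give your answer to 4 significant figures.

f ≈ 0.1768

Re = ρVD/μ = 1021·0.008986·0.03985/0.00101 = 362.
Re < 2300 → laminar, so f = 64/Re = 0.1768 (roughness is irrelevant in laminar flow).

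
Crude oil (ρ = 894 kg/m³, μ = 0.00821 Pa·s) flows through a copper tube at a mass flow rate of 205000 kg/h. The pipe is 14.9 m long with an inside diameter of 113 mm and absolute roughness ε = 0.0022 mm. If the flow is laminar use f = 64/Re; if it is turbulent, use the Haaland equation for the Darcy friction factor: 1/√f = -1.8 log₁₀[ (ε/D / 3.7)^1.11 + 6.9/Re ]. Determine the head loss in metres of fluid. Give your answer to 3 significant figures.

ṁ = 205000 kg/h = 205000/3600 = 56.94 kg/s.
A = πD²/4 = π(0.113)²/4 = 0.01003 m²; mean velocity V = ṁ/(ρA) = 56.94/(894 · 0.01003) = 6.351 m/s.
Reynolds number Re = ρVD/μ = 894 · 6.351 · 0.113 / 0.00821 = 7.815e+04.
Re > 4000 → turbulent. Relative roughness ε/D = 2.2e-06/0.113 = 1.95e-05. Haaland: 1/√f = -1.8 log₁₀[(1.95e-05/3.7)^1.11 + 6.9/7.815e+04] = -1.8 log₁₀[1.38e-06 + 8.83e-05] = 7.285, so f = 0.01884.
Darcy-Weisbach: ΔP = f(L/D)(ρV²/2) = 0.01884·(14.9/0.113)·(894·6.351²/2) = 0.01884·131.9·1.803e+04 = 4.48e+04 Pa.
Head loss h_f = ΔP/(ρg) = 4.48e+04/(894·9.81) = 5.11 m.

h_f ≈ 5.11 m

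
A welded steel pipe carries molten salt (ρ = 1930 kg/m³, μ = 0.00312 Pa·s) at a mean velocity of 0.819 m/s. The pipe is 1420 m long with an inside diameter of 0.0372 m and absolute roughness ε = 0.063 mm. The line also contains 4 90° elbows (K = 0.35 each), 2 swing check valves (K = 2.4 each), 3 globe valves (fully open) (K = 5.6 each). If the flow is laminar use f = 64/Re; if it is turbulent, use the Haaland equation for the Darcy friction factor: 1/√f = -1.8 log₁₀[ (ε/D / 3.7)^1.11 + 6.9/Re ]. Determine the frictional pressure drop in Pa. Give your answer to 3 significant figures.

ΔP ≈ 737000 Pa

Reynolds number Re = ρVD/μ = 1930 · 0.819 · 0.0372 / 0.00312 = 1.885e+04.
Re > 4000 → turbulent. Relative roughness ε/D = 6.3e-05/0.0372 = 0.00169. Haaland: 1/√f = -1.8 log₁₀[(0.00169/3.7)^1.11 + 6.9/1.885e+04] = -1.8 log₁₀[0.000196 + 0.000366] = 5.85, so f = 0.02922.
Total minor-loss coefficient ΣK = 4·0.35 + 2·2.4 + 3·5.6 = 23.
ΔP = [f·L/D + ΣK]·(ρV²/2) = [0.02922·1420/0.0372 + 23]·(1930·0.819²/2) = [1116 + 23]·647.3 = 7.37e+05 Pa.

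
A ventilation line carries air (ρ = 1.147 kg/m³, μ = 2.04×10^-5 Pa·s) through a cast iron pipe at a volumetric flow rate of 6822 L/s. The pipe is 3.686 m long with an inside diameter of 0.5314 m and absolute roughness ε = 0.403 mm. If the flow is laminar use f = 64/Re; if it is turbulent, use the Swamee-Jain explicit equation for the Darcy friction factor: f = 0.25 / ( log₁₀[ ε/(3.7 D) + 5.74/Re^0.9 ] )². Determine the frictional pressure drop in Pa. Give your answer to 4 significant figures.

ΔP ≈ 71.06 Pa

Q = 6822 L/s = 6822/1000 = 6.822 m³/s.
Cross-sectional area A = πD²/4 = π(0.5314)²/4 = 0.2218 m²; mean velocity V = Q/A = 6.822/0.2218 = 30.76 m/s.
Reynolds number Re = ρVD/μ = 1.147 · 30.76 · 0.5314 / 2.04e-05 = 9.19e+05.
Re > 4000 → turbulent. Relative roughness ε/D = 0.000403/0.5314 = 0.000758. Swamee-Jain: f = 0.25/(log₁₀[0.000758/3.7 + 5.74/9.19e+05^0.9])² = 0.25/(log₁₀[0.000205 + 2.47e-05])² = 0.25/(-3.639)² = 0.01888.
Darcy-Weisbach: ΔP = f(L/D)(ρV²/2) = 0.01888·(3.686/0.5314)·(1.147·30.76²/2) = 0.01888·6.936·542.6 = 71.06 Pa.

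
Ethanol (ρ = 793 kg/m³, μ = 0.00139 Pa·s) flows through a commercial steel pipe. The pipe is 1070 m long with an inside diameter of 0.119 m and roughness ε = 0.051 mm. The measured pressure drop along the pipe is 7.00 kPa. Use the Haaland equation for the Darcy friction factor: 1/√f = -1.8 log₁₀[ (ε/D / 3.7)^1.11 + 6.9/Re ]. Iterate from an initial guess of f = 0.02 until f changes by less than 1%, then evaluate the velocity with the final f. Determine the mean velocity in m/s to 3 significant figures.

V ≈ 0.269 m/s

Rearranging Darcy-Weisbach: V = √(2·ΔP·D/(f·L·ρ)). With ε/D = 5.1e-05/0.119 = 0.000429, iterate starting from f = 0.02:
  f = 0.02 → V = √(2·7000·0.119/(0.02·1070·793)) = 0.3133 m/s; Re = ρVD/μ = 2.127e+04; f → 0.02615
  f = 0.02615 → V = 0.274 m/s; Re = 1.86e+04; f → 0.02696
  f = 0.02696 → V = 0.2699 m/s; Re = 1.832e+04; f → 0.02706
Converged (Δf/f < 1%). With the final f = 0.02706: V = √(2·7000·0.119/(0.02706·1070·793)) = 0.2694 m/s.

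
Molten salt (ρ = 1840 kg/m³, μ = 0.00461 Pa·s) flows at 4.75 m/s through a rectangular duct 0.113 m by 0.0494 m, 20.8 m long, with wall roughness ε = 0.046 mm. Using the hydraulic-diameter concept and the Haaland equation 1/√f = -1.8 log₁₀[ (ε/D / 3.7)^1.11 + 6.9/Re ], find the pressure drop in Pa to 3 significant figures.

ΔP ≈ 127000 Pa

Hydraulic diameter D_h = 4A/P = 4·(0.113·0.0494)/(2·(0.113+0.0494)) = 0.02233/0.3248 = 0.06875 m.
Re = ρVD_h/μ = 1840·4.75·0.06875/0.00461 = 1.303e+05.
ε/D_h = 4.6e-05/0.06875 = 0.000669; Haaland gives 1/√f = -1.8 log₁₀[7.01e-05+5.29e-05] = 7.038, so f = 0.02019.
ΔP = f(L/D_h)(ρV²/2) = 0.02019·20.8/0.06875·2.076e+04 = 1.268e+05 Pa.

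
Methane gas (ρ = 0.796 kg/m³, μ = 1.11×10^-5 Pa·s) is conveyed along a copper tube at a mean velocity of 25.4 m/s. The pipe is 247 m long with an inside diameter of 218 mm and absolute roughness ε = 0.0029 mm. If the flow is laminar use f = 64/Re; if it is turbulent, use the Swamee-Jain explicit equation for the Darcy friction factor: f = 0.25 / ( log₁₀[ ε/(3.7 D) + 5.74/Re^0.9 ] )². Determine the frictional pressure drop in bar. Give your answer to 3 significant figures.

Reynolds number Re = ρVD/μ = 0.796 · 25.4 · 0.218 / 1.11e-05 = 3.971e+05.
Re > 4000 → turbulent. Relative roughness ε/D = 2.9e-06/0.218 = 1.33e-05. Swamee-Jain: f = 0.25/(log₁₀[1.33e-05/3.7 + 5.74/3.971e+05^0.9])² = 0.25/(log₁₀[3.6e-06 + 5.25e-05])² = 0.25/(-4.251)² = 0.01383.
Darcy-Weisbach: ΔP = f(L/D)(ρV²/2) = 0.01383·(247/0.218)·(0.796·25.4²/2) = 0.01383·1133·256.8 = 4024 Pa.
ΔP = 4024 Pa = 0.0402 bar.

ΔP ≈ 0.0402 bar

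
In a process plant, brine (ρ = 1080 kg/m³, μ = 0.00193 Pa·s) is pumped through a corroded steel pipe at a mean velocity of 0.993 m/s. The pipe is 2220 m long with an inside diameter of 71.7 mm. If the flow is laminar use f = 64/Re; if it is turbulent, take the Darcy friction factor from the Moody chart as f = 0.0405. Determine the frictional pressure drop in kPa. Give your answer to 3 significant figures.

ΔP ≈ 668 kPa

Reynolds number Re = ρVD/μ = 1080 · 0.993 · 0.0717 / 0.00193 = 3.984e+04.
Re > 4000 → turbulent; use the Moody-chart value f = 0.0405.
Darcy-Weisbach: ΔP = f(L/D)(ρV²/2) = 0.0405·(2220/0.0717)·(1080·0.993²/2) = 0.0405·3.096e+04·532.5 = 6.677e+05 Pa.
ΔP = 6.677e+05 Pa = 668 kPa.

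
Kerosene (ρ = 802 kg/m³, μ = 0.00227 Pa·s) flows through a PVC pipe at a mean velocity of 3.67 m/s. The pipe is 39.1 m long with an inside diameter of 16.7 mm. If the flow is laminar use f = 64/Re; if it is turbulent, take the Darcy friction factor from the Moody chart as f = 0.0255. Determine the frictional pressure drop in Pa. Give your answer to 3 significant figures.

Reynolds number Re = ρVD/μ = 802 · 3.67 · 0.0167 / 0.00227 = 2.165e+04.
Re > 4000 → turbulent; use the Moody-chart value f = 0.0255.
Darcy-Weisbach: ΔP = f(L/D)(ρV²/2) = 0.0255·(39.1/0.0167)·(802·3.67²/2) = 0.0255·2341·5401 = 3.225e+05 Pa.

ΔP ≈ 322000 Pa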